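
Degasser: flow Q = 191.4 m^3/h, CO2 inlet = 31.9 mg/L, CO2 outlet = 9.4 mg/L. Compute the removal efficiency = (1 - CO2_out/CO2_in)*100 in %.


CO2_out / CO2_in = 9.4 / 31.9 = 0.29467085
Fraction remaining = 0.29467085
efficiency = (1 - 0.29467085) * 100 = 70.5329 %

70.5329 %


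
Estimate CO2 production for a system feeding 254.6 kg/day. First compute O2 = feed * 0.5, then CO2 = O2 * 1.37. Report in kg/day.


O2 = 254.6 * 0.5 = 127.3
CO2 = 127.3 * 1.37 = 174.401

174.401 kg/day


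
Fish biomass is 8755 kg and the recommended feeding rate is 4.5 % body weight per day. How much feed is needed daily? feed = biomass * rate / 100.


Feeding rate fraction = 4.5% / 100 = 0.045
Daily feed = 8755 kg * 0.045 = 393.975 kg/day

393.975 kg/day


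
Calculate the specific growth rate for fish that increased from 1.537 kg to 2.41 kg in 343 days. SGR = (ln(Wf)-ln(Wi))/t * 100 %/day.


ln(W_f) = ln(2.41) = 0.87962675
ln(W_i) = ln(1.537) = 0.42983246
ln(W_f) - ln(W_i) = 0.87962675 - 0.42983246 = 0.44979429
SGR = 0.44979429 / 343 * 100 = 0.131135 %/day

0.131135 %/day


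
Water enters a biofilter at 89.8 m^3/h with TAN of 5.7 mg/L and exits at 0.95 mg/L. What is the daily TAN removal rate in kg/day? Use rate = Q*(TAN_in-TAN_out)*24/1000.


Concentration drop: TAN_in - TAN_out = 5.7 - 0.95 = 4.75 mg/L
Hourly TAN removed = Q * dTAN = 89.8 m^3/h * 4.75 mg/L = 426.55 g/h  (m^3/h * mg/L = g/h)
Daily TAN removed = 426.55 * 24 = 10237.2 g/day
Convert to kg/day: 10237.2 / 1000 = 10.2372 kg/day

10.2372 kg/day


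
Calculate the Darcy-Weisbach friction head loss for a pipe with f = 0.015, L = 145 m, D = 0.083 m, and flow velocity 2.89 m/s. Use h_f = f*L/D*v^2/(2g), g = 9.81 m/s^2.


v^2 = 2.89^2 = 8.3521 m^2/s^2
L/D = 145/0.083 = 1746.988
h_f = f*(L/D)*v^2/(2g) = 0.015 * 1746.988 * 8.3521 / 19.62 = 11.1552 m

11.1552 m


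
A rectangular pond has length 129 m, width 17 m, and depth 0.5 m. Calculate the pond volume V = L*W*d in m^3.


Base area = L * W = 129 * 17 = 2193 m^2
Volume = area * depth = 2193 * 0.5 = 1096.5 m^3

1096.5 m^3


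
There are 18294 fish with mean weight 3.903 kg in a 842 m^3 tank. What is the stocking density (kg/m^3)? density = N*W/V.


Total biomass = 18294 fish * 3.903 kg = 71401.482 kg
Density = total biomass / volume = 71401.482 / 842 = 84.7999 kg/m^3

84.7999 kg/m^3


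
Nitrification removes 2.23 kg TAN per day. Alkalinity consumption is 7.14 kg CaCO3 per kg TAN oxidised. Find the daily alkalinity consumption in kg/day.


Alkalinity factor: 7.14 kg CaCO3 consumed per kg TAN nitrified
alk = 2.23 kg TAN * 7.14 = 15.9222 kg CaCO3/day

15.9222 kg CaCO3/day


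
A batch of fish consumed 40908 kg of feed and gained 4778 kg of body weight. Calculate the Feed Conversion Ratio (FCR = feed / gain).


FCR = feed consumed / weight gained
FCR = 40908 kg / 4778 kg = 8.56174

8.56174


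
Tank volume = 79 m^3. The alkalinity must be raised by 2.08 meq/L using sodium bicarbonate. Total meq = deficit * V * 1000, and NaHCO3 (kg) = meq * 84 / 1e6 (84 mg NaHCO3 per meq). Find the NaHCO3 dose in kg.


Tank volume in L = 79 m^3 * 1000 = 79000 L
Total meq required = 2.08 meq/L * 79000 L = 164320 meq
NaHCO3 mass = 164320 meq * 84 mg/meq / 1e6 = 13.8029 kg

13.8029 kg


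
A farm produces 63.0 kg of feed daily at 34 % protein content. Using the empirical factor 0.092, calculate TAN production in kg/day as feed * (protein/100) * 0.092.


Protein in feed = 63.0 * 34/100 = 21.42 kg/day
TAN = protein * 0.092 = 21.42 * 0.092 = 1.97064 kg/day

1.97064 kg/day


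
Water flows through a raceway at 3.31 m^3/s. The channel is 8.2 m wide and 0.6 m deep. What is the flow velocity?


Cross-sectional area = W * d = 8.2 * 0.6 = 4.92 m^2
Velocity = Q / A = 3.31 / 4.92 = 0.672764 m/s

0.672764 m/s


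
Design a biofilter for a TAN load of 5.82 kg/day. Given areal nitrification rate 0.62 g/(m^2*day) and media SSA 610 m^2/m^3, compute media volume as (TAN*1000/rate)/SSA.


A = 5.82*1000 / 0.62 = 9387.0968 m^2
V = 9387.0968 / 610 = 15.3887

15.3887 m^3


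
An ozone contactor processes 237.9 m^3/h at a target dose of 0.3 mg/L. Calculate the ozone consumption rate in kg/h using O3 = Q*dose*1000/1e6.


O3 demand (mg/h) = Q * dose * 1000 = 237.9 * 0.3 * 1000 = 71370 mg/h
Convert mg to kg: 71370 / 1e6 = 0.07137 kg/h

0.07137 kg/h


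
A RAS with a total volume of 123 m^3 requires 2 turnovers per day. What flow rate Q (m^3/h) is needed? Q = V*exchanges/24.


Daily recirculation volume = 123 m^3 * 2 = 246 m^3/day
Flow rate Q = daily volume / 24 h = 246 / 24 = 10.25 m^3/h

10.25 m^3/h


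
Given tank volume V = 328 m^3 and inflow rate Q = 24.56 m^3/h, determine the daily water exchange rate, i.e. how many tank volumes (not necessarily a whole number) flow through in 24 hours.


Daily flow volume = 24.56 m^3/h * 24 h = 589.44 m^3/day
Exchanges = daily flow / tank volume = 589.44 / 328 = 1.79707 exchanges/day

1.79707 exchanges/day


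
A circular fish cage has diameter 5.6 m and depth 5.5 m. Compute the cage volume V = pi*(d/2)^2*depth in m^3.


r = d/2 = 5.6/2 = 2.8 m
Base area = pi*r^2 = pi*2.8^2 = 24.630086 m^2
Volume = 24.630086 * 5.5 = 135.465 m^3

135.465 m^3


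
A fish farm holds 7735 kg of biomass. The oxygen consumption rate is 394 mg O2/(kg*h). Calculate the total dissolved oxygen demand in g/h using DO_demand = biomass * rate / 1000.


Total O2 consumption (mg/h) = 7735 kg * 394 mg/(kg*h) = 3047590 mg/h
Convert to g/h: 3047590 / 1000 = 3047.59 g/h

3047.59 g/h


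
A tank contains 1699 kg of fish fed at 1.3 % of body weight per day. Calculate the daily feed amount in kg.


Feeding rate fraction = 1.3% / 100 = 0.013
Daily feed = 1699 kg * 0.013 = 22.087 kg/day

22.087 kg/day


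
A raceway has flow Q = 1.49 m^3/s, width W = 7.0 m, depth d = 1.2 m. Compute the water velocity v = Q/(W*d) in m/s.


Cross-sectional area = W * d = 7.0 * 1.2 = 8.4 m^2
Velocity = Q / A = 1.49 / 8.4 = 0.177381 m/s

0.177381 m/s


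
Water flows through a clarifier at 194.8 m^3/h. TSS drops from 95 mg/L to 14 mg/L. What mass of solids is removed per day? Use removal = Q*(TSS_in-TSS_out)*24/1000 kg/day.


Concentration drop: TSS_in - TSS_out = 95 - 14 = 81 mg/L
Hourly solids removed = Q * dTSS = 194.8 m^3/h * 81 mg/L = 15778.8 g/h  (m^3/h * mg/L = g/h)
Daily solids removed = 15778.8 * 24 = 378691.2 g/day
Convert g to kg: 378691.2 / 1000 = 378.6912 kg/day

378.6912 kg/day


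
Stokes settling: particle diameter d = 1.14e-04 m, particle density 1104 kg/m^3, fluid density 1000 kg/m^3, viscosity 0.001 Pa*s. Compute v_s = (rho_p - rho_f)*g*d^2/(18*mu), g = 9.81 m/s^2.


Density difference: rho_p - rho_f = 1104 - 1000 = 104 kg/m^3
d^2 = (1.14e-04)^2 = 1.2996e-08 m^2
Numerator = (rho_p - rho_f) * g * d^2 = 104 * 9.81 * 1.2996e-08 = 1.3259039e-05
Denominator = 18 * mu = 18 * 0.001 = 0.018
v_s = 1.3259039e-05 / 0.018 = 7.36613e-04 m/s
Check: Re = rho_f * v_s * d / mu = 1000 * 7.36613e-04 * 1.14e-04 / 0.001 = 0.084 < 1, so Stokes' law applies.

7.36613e-04 m/s


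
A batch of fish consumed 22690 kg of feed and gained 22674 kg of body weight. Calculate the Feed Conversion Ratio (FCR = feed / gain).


FCR = feed consumed / weight gained
FCR = 22690 kg / 22674 kg = 1.00071

1.00071


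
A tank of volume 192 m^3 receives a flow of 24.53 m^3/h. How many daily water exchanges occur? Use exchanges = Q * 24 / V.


Daily flow volume = 24.53 m^3/h * 24 h = 588.72 m^3/day
Exchanges = daily flow / tank volume = 588.72 / 192 = 3.06625 exchanges/day

3.06625 exchanges/day


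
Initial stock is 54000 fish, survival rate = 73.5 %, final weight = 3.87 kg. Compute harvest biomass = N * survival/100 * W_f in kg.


Survivors = 54000 * 73.5/100 = 39690 fish
Harvest biomass = survivors * W_f = 39690 * 3.87 = 153600.3 kg

153600.3 kg


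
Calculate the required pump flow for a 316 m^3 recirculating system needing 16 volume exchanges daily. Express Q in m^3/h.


Daily recirculation volume = 316 m^3 * 16 = 5056 m^3/day
Flow rate Q = daily volume / 24 h = 5056 / 24 = 210.667 m^3/h

210.667 m^3/h


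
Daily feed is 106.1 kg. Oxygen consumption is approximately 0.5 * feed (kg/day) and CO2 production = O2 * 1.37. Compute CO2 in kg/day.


O2 = 106.1 * 0.5 = 53.05
CO2 = 53.05 * 1.37 = 72.6785

72.6785 kg/day


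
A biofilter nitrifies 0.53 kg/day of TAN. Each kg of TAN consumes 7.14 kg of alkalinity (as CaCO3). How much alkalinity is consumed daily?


Alkalinity factor: 7.14 kg CaCO3 consumed per kg TAN nitrified
alk = 0.53 kg TAN * 7.14 = 3.7842 kg CaCO3/day

3.7842 kg CaCO3/day


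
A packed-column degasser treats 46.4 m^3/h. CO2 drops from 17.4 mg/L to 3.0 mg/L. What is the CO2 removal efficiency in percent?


CO2_out / CO2_in = 3.0 / 17.4 = 0.17241379
Fraction remaining = 0.17241379
efficiency = (1 - 0.17241379) * 100 = 82.7586 %

82.7586 %


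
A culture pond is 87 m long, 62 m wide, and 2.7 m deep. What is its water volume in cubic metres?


Base area = L * W = 87 * 62 = 5394 m^2
Volume = area * depth = 5394 * 2.7 = 14563.8 m^3

14563.8 m^3


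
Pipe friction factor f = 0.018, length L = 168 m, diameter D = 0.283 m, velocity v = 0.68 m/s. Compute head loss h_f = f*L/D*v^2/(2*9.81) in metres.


v^2 = 0.68^2 = 0.4624 m^2/s^2
L/D = 168/0.283 = 593.63958
h_f = f*(L/D)*v^2/(2g) = 0.018 * 593.63958 * 0.4624 / 19.62 = 0.251834 m

0.251834 m


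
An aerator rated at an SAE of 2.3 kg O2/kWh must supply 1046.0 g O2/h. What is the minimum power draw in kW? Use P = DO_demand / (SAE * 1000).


SAE in g O2/kWh = 2.3 * 1000 = 2300 g/kWh
P = DO_demand / SAE_g = 1046.0 / 2300 = 0.454783 kW

0.454783 kW


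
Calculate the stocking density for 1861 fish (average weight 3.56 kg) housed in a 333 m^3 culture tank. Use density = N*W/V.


Total biomass = 1861 fish * 3.56 kg = 6625.16 kg
Density = total biomass / volume = 6625.16 / 333 = 19.8954 kg/m^3

19.8954 kg/m^3


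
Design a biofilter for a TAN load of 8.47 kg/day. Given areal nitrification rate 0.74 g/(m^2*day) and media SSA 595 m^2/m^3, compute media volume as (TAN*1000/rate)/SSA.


A = 8.47*1000 / 0.74 = 11445.946 m^2
V = 11445.946 / 595 = 19.2369

19.2369 m^3


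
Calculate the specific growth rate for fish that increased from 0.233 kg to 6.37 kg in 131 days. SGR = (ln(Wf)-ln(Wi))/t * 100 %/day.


ln(W_f) = ln(6.37) = 1.8515995
ln(W_i) = ln(0.233) = -1.4567168
ln(W_f) - ln(W_i) = 1.8515995 - -1.4567168 = 3.3083163
SGR = 3.3083163 / 131 * 100 = 2.52543 %/day

2.52543 %/day


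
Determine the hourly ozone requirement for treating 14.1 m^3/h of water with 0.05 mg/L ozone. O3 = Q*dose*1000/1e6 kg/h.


O3 demand (mg/h) = Q * dose * 1000 = 14.1 * 0.05 * 1000 = 705 mg/h
Convert mg to kg: 705 / 1e6 = 7.05e-04 kg/h

7.05e-04 kg/h


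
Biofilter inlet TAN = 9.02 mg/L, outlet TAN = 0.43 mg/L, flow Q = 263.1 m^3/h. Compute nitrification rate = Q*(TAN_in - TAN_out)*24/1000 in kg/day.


Concentration drop: TAN_in - TAN_out = 9.02 - 0.43 = 8.59 mg/L
Hourly TAN removed = Q * dTAN = 263.1 m^3/h * 8.59 mg/L = 2260.029 g/h  (m^3/h * mg/L = g/h)
Daily TAN removed = 2260.029 * 24 = 54240.696 g/day
Convert to kg/day: 54240.696 / 1000 = 54.240696 kg/day

54.240696 kg/day


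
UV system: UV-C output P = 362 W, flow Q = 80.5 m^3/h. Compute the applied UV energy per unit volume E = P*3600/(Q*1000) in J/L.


Energy delivered per hour = 362 W * 3600 s = 1303200 J/h
Volume treated per hour = 80.5 m^3/h * 1000 = 80500 L/h
dose = 1303200 / 80500 = 16.1888 J/L

16.1888 J/L


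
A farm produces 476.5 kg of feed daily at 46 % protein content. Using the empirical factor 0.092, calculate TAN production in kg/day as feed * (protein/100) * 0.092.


Protein in feed = 476.5 * 46/100 = 219.19 kg/day
TAN = protein * 0.092 = 219.19 * 0.092 = 20.16548 kg/day

20.16548 kg/day


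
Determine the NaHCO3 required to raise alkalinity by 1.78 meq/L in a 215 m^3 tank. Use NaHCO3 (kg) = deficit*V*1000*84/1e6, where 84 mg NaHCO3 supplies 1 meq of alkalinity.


Tank volume in L = 215 m^3 * 1000 = 215000 L
Total meq required = 1.78 meq/L * 215000 L = 382700 meq
NaHCO3 mass = 382700 meq * 84 mg/meq / 1e6 = 32.1468 kg

32.1468 kg


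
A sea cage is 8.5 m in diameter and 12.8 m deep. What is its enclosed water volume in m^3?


r = d/2 = 8.5/2 = 4.25 m
Base area = pi*r^2 = pi*4.25^2 = 56.745017 m^2
Volume = 56.745017 * 12.8 = 726.336 m^3

726.336 m^3


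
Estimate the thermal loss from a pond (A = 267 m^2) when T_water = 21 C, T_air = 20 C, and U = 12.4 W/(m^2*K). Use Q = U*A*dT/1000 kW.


Temperature difference dT = 21 - 20 = 1 K
Heat loss (W) = U * A * dT = 12.4 * 267 * 1 = 3310.8 W
Convert to kW: 3310.8 / 1000 = 3.3108 kW

3.3108 kW


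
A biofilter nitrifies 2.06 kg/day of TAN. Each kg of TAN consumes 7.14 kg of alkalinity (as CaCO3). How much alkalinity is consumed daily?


Alkalinity factor: 7.14 kg CaCO3 consumed per kg TAN nitrified
alk = 2.06 kg TAN * 7.14 = 14.7084 kg CaCO3/day

14.7084 kg CaCO3/day


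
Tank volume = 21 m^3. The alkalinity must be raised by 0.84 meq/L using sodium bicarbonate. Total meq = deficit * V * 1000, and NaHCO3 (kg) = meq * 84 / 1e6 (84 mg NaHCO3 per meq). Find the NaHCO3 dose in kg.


Tank volume in L = 21 m^3 * 1000 = 21000 L
Total meq required = 0.84 meq/L * 21000 L = 17640 meq
NaHCO3 mass = 17640 meq * 84 mg/meq / 1e6 = 1.48176 kg

1.48176 kg


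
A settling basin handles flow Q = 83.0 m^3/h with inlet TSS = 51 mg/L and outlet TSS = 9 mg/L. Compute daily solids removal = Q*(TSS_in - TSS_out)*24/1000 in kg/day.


Concentration drop: TSS_in - TSS_out = 51 - 9 = 42 mg/L
Hourly solids removed = Q * dTSS = 83.0 m^3/h * 42 mg/L = 3486 g/h  (m^3/h * mg/L = g/h)
Daily solids removed = 3486 * 24 = 83664 g/day
Convert g to kg: 83664 / 1000 = 83.664 kg/day

83.664 kg/day


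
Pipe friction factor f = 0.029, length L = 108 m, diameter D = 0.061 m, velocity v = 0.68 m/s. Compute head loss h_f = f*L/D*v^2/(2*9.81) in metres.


v^2 = 0.68^2 = 0.4624 m^2/s^2
L/D = 108/0.061 = 1770.4918
h_f = f*(L/D)*v^2/(2g) = 0.029 * 1770.4918 * 0.4624 / 19.62 = 1.21007 m

1.21007 m


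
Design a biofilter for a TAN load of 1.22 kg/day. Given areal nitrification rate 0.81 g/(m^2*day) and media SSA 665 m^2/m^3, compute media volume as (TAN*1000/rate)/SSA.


A = 1.22*1000 / 0.81 = 1506.1728 m^2
V = 1506.1728 / 665 = 2.26492

2.26492 m^3


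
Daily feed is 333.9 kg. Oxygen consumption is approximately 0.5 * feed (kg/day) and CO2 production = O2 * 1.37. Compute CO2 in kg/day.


O2 = 333.9 * 0.5 = 166.95
CO2 = 166.95 * 1.37 = 228.7215

228.7215 kg/day


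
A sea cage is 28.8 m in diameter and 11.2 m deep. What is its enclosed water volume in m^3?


r = d/2 = 28.8/2 = 14.4 m
Base area = pi*r^2 = pi*14.4^2 = 651.44065 m^2
Volume = 651.44065 * 11.2 = 7296.14 m^3

7296.14 m^3


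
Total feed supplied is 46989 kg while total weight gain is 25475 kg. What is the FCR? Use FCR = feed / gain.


FCR = feed consumed / weight gained
FCR = 46989 kg / 25475 kg = 1.84451

1.84451


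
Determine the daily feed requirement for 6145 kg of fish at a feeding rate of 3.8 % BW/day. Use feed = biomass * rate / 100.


Feeding rate fraction = 3.8% / 100 = 0.038
Daily feed = 6145 kg * 0.038 = 233.51 kg/day

233.51 kg/day


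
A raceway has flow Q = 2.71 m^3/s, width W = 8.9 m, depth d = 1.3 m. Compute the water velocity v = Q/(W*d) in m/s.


Cross-sectional area = W * d = 8.9 * 1.3 = 11.57 m^2
Velocity = Q / A = 2.71 / 11.57 = 0.234226 m/s

0.234226 m/s


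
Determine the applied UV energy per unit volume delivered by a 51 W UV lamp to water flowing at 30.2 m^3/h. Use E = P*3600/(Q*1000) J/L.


Energy delivered per hour = 51 W * 3600 s = 183600 J/h
Volume treated per hour = 30.2 m^3/h * 1000 = 30200 L/h
dose = 183600 / 30200 = 6.07947 J/L

6.07947 J/L


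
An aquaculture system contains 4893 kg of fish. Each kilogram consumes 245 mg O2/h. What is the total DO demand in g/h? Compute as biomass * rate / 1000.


Total O2 consumption (mg/h) = 4893 kg * 245 mg/(kg*h) = 1198785 mg/h
Convert to g/h: 1198785 / 1000 = 1198.785 g/h

1198.785 g/h


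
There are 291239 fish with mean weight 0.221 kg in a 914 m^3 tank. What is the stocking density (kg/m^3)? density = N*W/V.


Total biomass = 291239 fish * 0.221 kg = 64363.819 kg
Density = total biomass / volume = 64363.819 / 914 = 70.4199 kg/m^3

70.4199 kg/m^3


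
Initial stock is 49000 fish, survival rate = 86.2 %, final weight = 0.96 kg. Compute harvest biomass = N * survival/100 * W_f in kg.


Survivors = 49000 * 86.2/100 = 42238 fish
Harvest biomass = survivors * W_f = 42238 * 0.96 = 40548.48 kg

40548.48 kg


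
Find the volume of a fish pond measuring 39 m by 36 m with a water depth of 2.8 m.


Base area = L * W = 39 * 36 = 1404 m^2
Volume = area * depth = 1404 * 2.8 = 3931.2 m^3

3931.2 m^3


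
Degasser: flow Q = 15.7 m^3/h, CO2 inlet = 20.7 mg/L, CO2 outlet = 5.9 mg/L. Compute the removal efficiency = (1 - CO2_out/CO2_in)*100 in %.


CO2_out / CO2_in = 5.9 / 20.7 = 0.28502415
Fraction remaining = 0.28502415
efficiency = (1 - 0.28502415) * 100 = 71.4976 %

71.4976 %


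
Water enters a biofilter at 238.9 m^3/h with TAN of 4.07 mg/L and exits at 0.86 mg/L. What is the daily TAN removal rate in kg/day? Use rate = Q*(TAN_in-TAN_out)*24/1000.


Concentration drop: TAN_in - TAN_out = 4.07 - 0.86 = 3.21 mg/L
Hourly TAN removed = Q * dTAN = 238.9 m^3/h * 3.21 mg/L = 766.869 g/h  (m^3/h * mg/L = g/h)
Daily TAN removed = 766.869 * 24 = 18404.856 g/day
Convert to kg/day: 18404.856 / 1000 = 18.404856 kg/day

18.404856 kg/day


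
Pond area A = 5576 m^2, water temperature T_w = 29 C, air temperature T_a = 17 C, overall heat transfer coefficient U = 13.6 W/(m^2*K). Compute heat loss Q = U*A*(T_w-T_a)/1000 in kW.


Temperature difference dT = 29 - 17 = 12 K
Heat loss (W) = U * A * dT = 13.6 * 5576 * 12 = 910003.2 W
Convert to kW: 910003.2 / 1000 = 910.0032 kW

910.0032 kW


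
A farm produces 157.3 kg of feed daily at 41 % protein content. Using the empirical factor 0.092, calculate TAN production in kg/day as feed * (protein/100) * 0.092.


Protein in feed = 157.3 * 41/100 = 64.493 kg/day
TAN = protein * 0.092 = 64.493 * 0.092 = 5.933356 kg/day

5.933356 kg/day


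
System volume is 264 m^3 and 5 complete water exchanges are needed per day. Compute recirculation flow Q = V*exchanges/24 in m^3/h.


Daily recirculation volume = 264 m^3 * 5 = 1320 m^3/day
Flow rate Q = daily volume / 24 h = 1320 / 24 = 55 m^3/h

55 m^3/h


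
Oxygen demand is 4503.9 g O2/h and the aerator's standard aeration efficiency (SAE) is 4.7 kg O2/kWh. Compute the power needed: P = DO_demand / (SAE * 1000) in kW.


SAE in g O2/kWh = 4.7 * 1000 = 4700 g/kWh
P = DO_demand / SAE_g = 4503.9 / 4700 = 0.958277 kW

0.958277 kW


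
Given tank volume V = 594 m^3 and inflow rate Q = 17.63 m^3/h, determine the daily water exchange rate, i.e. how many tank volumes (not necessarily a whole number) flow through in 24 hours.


Daily flow volume = 17.63 m^3/h * 24 h = 423.12 m^3/day
Exchanges = daily flow / tank volume = 423.12 / 594 = 0.712323 exchanges/day

0.712323 exchanges/day


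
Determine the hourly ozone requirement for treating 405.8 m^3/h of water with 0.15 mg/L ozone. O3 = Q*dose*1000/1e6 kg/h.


O3 demand (mg/h) = Q * dose * 1000 = 405.8 * 0.15 * 1000 = 60870 mg/h
Convert mg to kg: 60870 / 1e6 = 0.06087 kg/h

0.06087 kg/h


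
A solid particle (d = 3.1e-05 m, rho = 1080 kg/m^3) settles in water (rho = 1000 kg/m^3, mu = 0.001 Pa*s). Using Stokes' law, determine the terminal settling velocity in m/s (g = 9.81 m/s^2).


Density difference: rho_p - rho_f = 1080 - 1000 = 80 kg/m^3
d^2 = (3.1e-05)^2 = 9.61e-10 m^2
Numerator = (rho_p - rho_f) * g * d^2 = 80 * 9.81 * 9.61e-10 = 7.541928e-07
Denominator = 18 * mu = 18 * 0.001 = 0.018
v_s = 7.541928e-07 / 0.018 = 4.18996e-05 m/s
Check: Re = rho_f * v_s * d / mu = 1000 * 4.18996e-05 * 3.1e-05 / 0.001 = 0.0013 < 1, so Stokes' law applies.

4.18996e-05 m/s


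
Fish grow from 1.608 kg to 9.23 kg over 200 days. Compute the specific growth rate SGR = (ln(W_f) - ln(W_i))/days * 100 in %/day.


ln(W_f) = ln(9.23) = 2.222459
ln(W_i) = ln(1.608) = 0.47499117
ln(W_f) - ln(W_i) = 2.222459 - 0.47499117 = 1.7474678
SGR = 1.7474678 / 200 * 100 = 0.873734 %/day

0.873734 %/day


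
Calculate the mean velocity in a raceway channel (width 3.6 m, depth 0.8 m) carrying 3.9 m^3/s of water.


Cross-sectional area = W * d = 3.6 * 0.8 = 2.88 m^2
Velocity = Q / A = 3.9 / 2.88 = 1.35417 m/s

1.35417 m/s


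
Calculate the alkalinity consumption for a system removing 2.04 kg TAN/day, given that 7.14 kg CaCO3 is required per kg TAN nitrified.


Alkalinity factor: 7.14 kg CaCO3 consumed per kg TAN nitrified
alk = 2.04 kg TAN * 7.14 = 14.5656 kg CaCO3/day

14.5656 kg CaCO3/day


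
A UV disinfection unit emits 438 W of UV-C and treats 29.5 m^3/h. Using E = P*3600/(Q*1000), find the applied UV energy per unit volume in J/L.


Energy delivered per hour = 438 W * 3600 s = 1576800 J/h
Volume treated per hour = 29.5 m^3/h * 1000 = 29500 L/h
dose = 1576800 / 29500 = 53.4508 J/L

53.4508 J/L


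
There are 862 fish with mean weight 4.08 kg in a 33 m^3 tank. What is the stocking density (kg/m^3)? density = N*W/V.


Total biomass = 862 fish * 4.08 kg = 3516.96 kg
Density = total biomass / volume = 3516.96 / 33 = 106.575 kg/m^3

106.575 kg/m^3


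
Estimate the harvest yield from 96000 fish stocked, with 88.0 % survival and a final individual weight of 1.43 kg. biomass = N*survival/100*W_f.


Survivors = 96000 * 88.0/100 = 84480 fish
Harvest biomass = survivors * W_f = 84480 * 1.43 = 120806.4 kg

120806.4 kg


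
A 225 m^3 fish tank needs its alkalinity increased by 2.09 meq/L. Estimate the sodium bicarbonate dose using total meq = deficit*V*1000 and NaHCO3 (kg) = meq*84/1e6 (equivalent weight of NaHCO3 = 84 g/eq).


Tank volume in L = 225 m^3 * 1000 = 225000 L
Total meq required = 2.09 meq/L * 225000 L = 470250 meq
NaHCO3 mass = 470250 meq * 84 mg/meq / 1e6 = 39.501 kg

39.501 kg


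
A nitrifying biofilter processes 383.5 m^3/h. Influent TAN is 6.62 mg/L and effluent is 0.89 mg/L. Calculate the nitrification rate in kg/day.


Concentration drop: TAN_in - TAN_out = 6.62 - 0.89 = 5.73 mg/L
Hourly TAN removed = Q * dTAN = 383.5 m^3/h * 5.73 mg/L = 2197.455 g/h  (m^3/h * mg/L = g/h)
Daily TAN removed = 2197.455 * 24 = 52738.92 g/day
Convert to kg/day: 52738.92 / 1000 = 52.73892 kg/day

52.73892 kg/day


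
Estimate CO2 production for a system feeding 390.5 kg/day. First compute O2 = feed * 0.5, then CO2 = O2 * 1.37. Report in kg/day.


O2 = 390.5 * 0.5 = 195.25
CO2 = 195.25 * 1.37 = 267.4925

267.4925 kg/day


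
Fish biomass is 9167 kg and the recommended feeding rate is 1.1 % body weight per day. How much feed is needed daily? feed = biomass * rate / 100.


Feeding rate fraction = 1.1% / 100 = 0.011
Daily feed = 9167 kg * 0.011 = 100.837 kg/day

100.837 kg/day


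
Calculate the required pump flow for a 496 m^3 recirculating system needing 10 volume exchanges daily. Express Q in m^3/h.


Daily recirculation volume = 496 m^3 * 10 = 4960 m^3/day
Flow rate Q = daily volume / 24 h = 4960 / 24 = 206.667 m^3/h

206.667 m^3/h


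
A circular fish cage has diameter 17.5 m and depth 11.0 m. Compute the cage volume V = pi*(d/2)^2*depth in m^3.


r = d/2 = 17.5/2 = 8.75 m
Base area = pi*r^2 = pi*8.75^2 = 240.52819 m^2
Volume = 240.52819 * 11.0 = 2645.81 m^3

2645.81 m^3


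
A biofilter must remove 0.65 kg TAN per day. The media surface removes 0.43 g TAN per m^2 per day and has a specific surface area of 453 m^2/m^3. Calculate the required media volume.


A = 0.65*1000 / 0.43 = 1511.6279 m^2
V = 1511.6279 / 453 = 3.33693

3.33693 m^3


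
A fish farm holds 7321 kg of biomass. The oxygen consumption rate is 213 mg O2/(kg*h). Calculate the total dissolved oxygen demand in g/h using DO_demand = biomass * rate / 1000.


Total O2 consumption (mg/h) = 7321 kg * 213 mg/(kg*h) = 1559373 mg/h
Convert to g/h: 1559373 / 1000 = 1559.373 g/h

1559.373 g/h


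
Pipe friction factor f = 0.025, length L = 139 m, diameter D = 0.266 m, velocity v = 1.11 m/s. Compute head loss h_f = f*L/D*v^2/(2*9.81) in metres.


v^2 = 1.11^2 = 1.2321 m^2/s^2
L/D = 139/0.266 = 522.55639
h_f = f*(L/D)*v^2/(2g) = 0.025 * 522.55639 * 1.2321 / 19.62 = 0.82039 m

0.82039 m


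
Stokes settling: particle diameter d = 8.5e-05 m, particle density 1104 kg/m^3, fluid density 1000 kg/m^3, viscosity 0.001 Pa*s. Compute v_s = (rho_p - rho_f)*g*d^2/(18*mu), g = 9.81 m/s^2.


Density difference: rho_p - rho_f = 1104 - 1000 = 104 kg/m^3
d^2 = (8.5e-05)^2 = 7.225e-09 m^2
Numerator = (rho_p - rho_f) * g * d^2 = 104 * 9.81 * 7.225e-09 = 7.371234e-06
Denominator = 18 * mu = 18 * 0.001 = 0.018
v_s = 7.371234e-06 / 0.018 = 4.09513e-04 m/s
Check: Re = rho_f * v_s * d / mu = 1000 * 4.09513e-04 * 8.5e-05 / 0.001 = 0.0348 < 1, so Stokes' law applies.

4.09513e-04 m/s


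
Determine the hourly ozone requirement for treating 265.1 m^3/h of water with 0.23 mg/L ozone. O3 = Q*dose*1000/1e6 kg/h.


O3 demand (mg/h) = Q * dose * 1000 = 265.1 * 0.23 * 1000 = 60973 mg/h
Convert mg to kg: 60973 / 1e6 = 0.060973 kg/h

0.060973 kg/h


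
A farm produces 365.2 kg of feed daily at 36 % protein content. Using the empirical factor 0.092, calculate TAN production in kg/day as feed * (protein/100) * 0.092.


Protein in feed = 365.2 * 36/100 = 131.472 kg/day
TAN = protein * 0.092 = 131.472 * 0.092 = 12.095424 kg/day

12.095424 kg/day


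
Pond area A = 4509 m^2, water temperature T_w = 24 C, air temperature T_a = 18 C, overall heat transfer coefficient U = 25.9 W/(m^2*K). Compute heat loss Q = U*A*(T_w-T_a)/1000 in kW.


Temperature difference dT = 24 - 18 = 6 K
Heat loss (W) = U * A * dT = 25.9 * 4509 * 6 = 700698.6 W
Convert to kW: 700698.6 / 1000 = 700.6986 kW

700.6986 kW


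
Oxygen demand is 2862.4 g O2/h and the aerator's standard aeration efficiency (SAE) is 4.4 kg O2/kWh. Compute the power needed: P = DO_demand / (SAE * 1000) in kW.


SAE in g O2/kWh = 4.4 * 1000 = 4400 g/kWh
P = DO_demand / SAE_g = 2862.4 / 4400 = 0.650545 kW

0.650545 kW


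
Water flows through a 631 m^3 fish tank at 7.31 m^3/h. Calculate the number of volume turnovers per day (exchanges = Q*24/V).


Daily flow volume = 7.31 m^3/h * 24 h = 175.44 m^3/day
Exchanges = daily flow / tank volume = 175.44 / 631 = 0.278035 exchanges/day

0.278035 exchanges/day


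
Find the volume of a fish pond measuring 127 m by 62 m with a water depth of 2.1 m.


Base area = L * W = 127 * 62 = 7874 m^2
Volume = area * depth = 7874 * 2.1 = 16535.4 m^3

16535.4 m^3


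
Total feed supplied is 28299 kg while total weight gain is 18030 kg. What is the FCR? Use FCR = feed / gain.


FCR = feed consumed / weight gained
FCR = 28299 kg / 18030 kg = 1.56955

1.56955


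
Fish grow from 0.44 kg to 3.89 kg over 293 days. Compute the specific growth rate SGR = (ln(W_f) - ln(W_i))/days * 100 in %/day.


ln(W_f) = ln(3.89) = 1.3584092
ln(W_i) = ln(0.44) = -0.82098055
ln(W_f) - ln(W_i) = 1.3584092 - -0.82098055 = 2.1793898
SGR = 2.1793898 / 293 * 100 = 0.743819 %/day

0.743819 %/day


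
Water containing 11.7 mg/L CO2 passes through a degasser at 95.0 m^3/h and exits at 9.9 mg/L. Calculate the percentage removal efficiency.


CO2_out / CO2_in = 9.9 / 11.7 = 0.84615385
Fraction remaining = 0.84615385
efficiency = (1 - 0.84615385) * 100 = 15.3846 %

15.3846 %


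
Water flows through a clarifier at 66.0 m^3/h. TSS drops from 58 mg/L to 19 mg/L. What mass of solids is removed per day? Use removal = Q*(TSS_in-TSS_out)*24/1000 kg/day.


Concentration drop: TSS_in - TSS_out = 58 - 19 = 39 mg/L
Hourly solids removed = Q * dTSS = 66.0 m^3/h * 39 mg/L = 2574 g/h  (m^3/h * mg/L = g/h)
Daily solids removed = 2574 * 24 = 61776 g/day
Convert g to kg: 61776 / 1000 = 61.776 kg/day

61.776 kg/day


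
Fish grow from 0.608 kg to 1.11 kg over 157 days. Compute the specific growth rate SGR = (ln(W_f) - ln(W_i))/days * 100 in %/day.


ln(W_f) = ln(1.11) = 0.10436002
ln(W_i) = ln(0.608) = -0.4975804
ln(W_f) - ln(W_i) = 0.10436002 - -0.4975804 = 0.60194042
SGR = 0.60194042 / 157 * 100 = 0.383402 %/day

0.383402 %/day


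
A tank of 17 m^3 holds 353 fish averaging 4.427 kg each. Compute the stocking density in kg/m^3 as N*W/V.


Total biomass = 353 fish * 4.427 kg = 1562.731 kg
Density = total biomass / volume = 1562.731 / 17 = 91.9254 kg/m^3

91.9254 kg/m^3


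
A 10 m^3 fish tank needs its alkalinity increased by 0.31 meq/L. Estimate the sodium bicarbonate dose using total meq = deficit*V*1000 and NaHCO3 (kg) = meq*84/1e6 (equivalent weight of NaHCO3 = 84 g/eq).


Tank volume in L = 10 m^3 * 1000 = 10000 L
Total meq required = 0.31 meq/L * 10000 L = 3100 meq
NaHCO3 mass = 3100 meq * 84 mg/meq / 1e6 = 0.2604 kg

0.2604 kg


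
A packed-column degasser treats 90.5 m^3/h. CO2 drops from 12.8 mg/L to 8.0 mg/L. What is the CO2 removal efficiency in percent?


CO2_out / CO2_in = 8.0 / 12.8 = 0.625
Fraction remaining = 0.625
efficiency = (1 - 0.625) * 100 = 37.5 %

37.5 %


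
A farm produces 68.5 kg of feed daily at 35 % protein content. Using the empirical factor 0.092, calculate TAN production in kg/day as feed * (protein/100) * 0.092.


Protein in feed = 68.5 * 35/100 = 23.975 kg/day
TAN = protein * 0.092 = 23.975 * 0.092 = 2.2057 kg/day

2.2057 kg/day


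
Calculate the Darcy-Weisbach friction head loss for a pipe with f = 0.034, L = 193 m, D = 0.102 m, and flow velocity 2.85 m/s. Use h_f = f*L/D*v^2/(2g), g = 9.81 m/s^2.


v^2 = 2.85^2 = 8.1225 m^2/s^2
L/D = 193/0.102 = 1892.1569
h_f = f*(L/D)*v^2/(2g) = 0.034 * 1892.1569 * 8.1225 / 19.62 = 26.6334 m

26.6334 m


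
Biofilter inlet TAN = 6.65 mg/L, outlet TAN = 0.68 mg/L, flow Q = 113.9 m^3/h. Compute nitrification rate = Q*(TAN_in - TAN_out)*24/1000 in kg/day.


Concentration drop: TAN_in - TAN_out = 6.65 - 0.68 = 5.97 mg/L
Hourly TAN removed = Q * dTAN = 113.9 m^3/h * 5.97 mg/L = 679.983 g/h  (m^3/h * mg/L = g/h)
Daily TAN removed = 679.983 * 24 = 16319.592 g/day
Convert to kg/day: 16319.592 / 1000 = 16.319592 kg/day

16.319592 kg/day


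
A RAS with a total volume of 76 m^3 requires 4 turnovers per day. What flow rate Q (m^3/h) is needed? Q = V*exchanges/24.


Daily recirculation volume = 76 m^3 * 4 = 304 m^3/day
Flow rate Q = daily volume / 24 h = 304 / 24 = 12.6667 m^3/h

12.6667 m^3/h


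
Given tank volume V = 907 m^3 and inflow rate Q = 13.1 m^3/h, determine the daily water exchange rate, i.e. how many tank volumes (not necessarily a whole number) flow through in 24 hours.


Daily flow volume = 13.1 m^3/h * 24 h = 314.4 m^3/day
Exchanges = daily flow / tank volume = 314.4 / 907 = 0.346637 exchanges/day

0.346637 exchanges/day


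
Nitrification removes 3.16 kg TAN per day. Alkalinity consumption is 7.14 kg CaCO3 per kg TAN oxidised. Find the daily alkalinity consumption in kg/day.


Alkalinity factor: 7.14 kg CaCO3 consumed per kg TAN nitrified
alk = 3.16 kg TAN * 7.14 = 22.5624 kg CaCO3/day

22.5624 kg CaCO3/day


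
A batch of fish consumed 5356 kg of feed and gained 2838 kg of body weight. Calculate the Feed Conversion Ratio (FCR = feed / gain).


FCR = feed consumed / weight gained
FCR = 5356 kg / 2838 kg = 1.88724

1.88724


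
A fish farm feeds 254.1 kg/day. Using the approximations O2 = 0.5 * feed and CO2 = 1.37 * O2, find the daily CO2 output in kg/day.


O2 = 254.1 * 0.5 = 127.05
CO2 = 127.05 * 1.37 = 174.0585

174.0585 kg/day


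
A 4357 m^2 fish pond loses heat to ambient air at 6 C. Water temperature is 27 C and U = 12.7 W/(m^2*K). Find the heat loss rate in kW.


Temperature difference dT = 27 - 6 = 21 K
Heat loss (W) = U * A * dT = 12.7 * 4357 * 21 = 1162011.9 W
Convert to kW: 1162011.9 / 1000 = 1162.0119 kW

1162.0119 kW


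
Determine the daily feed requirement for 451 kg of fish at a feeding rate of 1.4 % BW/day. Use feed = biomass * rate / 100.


Feeding rate fraction = 1.4% / 100 = 0.014
Daily feed = 451 kg * 0.014 = 6.314 kg/day

6.314 kg/day


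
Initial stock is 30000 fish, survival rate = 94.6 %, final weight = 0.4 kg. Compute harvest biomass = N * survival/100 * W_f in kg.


Survivors = 30000 * 94.6/100 = 28380 fish
Harvest biomass = survivors * W_f = 28380 * 0.4 = 11352 kg

11352 kg


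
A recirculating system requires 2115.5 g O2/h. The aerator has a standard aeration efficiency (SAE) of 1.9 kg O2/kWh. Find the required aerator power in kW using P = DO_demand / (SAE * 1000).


SAE in g O2/kWh = 1.9 * 1000 = 1900 g/kWh
P = DO_demand / SAE_g = 2115.5 / 1900 = 1.11342 kW

1.11342 kW


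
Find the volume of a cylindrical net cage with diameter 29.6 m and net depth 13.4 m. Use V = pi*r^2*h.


r = d/2 = 29.6/2 = 14.8 m
Base area = pi*r^2 = pi*14.8^2 = 688.13445 m^2
Volume = 688.13445 * 13.4 = 9221 m^3

9221 m^3


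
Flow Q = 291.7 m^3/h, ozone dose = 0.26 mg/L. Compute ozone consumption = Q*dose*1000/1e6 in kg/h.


O3 demand (mg/h) = Q * dose * 1000 = 291.7 * 0.26 * 1000 = 75842 mg/h
Convert mg to kg: 75842 / 1e6 = 0.075842 kg/h

0.075842 kg/h


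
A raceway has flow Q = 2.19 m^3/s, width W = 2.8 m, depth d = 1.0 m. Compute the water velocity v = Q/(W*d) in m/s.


Cross-sectional area = W * d = 2.8 * 1.0 = 2.8 m^2
Velocity = Q / A = 2.19 / 2.8 = 0.782143 m/s

0.782143 m/s


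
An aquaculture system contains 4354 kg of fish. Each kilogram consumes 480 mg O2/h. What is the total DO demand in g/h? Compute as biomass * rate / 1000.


Total O2 consumption (mg/h) = 4354 kg * 480 mg/(kg*h) = 2089920 mg/h
Convert to g/h: 2089920 / 1000 = 2089.92 g/h

2089.92 g/h


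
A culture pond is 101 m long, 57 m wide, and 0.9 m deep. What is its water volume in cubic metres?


Base area = L * W = 101 * 57 = 5757 m^2
Volume = area * depth = 5757 * 0.9 = 5181.3 m^3

5181.3 m^3


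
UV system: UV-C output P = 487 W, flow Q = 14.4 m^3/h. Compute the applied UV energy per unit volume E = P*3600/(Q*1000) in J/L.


Energy delivered per hour = 487 W * 3600 s = 1753200 J/h
Volume treated per hour = 14.4 m^3/h * 1000 = 14400 L/h
dose = 1753200 / 14400 = 121.75 J/L

121.75 J/L


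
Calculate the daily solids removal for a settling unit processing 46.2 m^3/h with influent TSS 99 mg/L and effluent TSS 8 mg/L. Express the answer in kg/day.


Concentration drop: TSS_in - TSS_out = 99 - 8 = 91 mg/L
Hourly solids removed = Q * dTSS = 46.2 m^3/h * 91 mg/L = 4204.2 g/h  (m^3/h * mg/L = g/h)
Daily solids removed = 4204.2 * 24 = 100900.8 g/day
Convert g to kg: 100900.8 / 1000 = 100.9008 kg/day

100.9008 kg/day


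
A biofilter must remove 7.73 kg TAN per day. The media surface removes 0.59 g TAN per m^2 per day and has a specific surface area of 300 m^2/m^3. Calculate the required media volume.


A = 7.73*1000 / 0.59 = 13101.695 m^2
V = 13101.695 / 300 = 43.6723

43.6723 m^3


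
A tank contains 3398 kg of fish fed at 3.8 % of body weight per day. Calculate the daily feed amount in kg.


Feeding rate fraction = 3.8% / 100 = 0.038
Daily feed = 3398 kg * 0.038 = 129.124 kg/day

129.124 kg/day


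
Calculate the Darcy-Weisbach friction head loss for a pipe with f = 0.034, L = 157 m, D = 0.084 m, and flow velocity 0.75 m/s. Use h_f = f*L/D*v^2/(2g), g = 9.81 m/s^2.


v^2 = 0.75^2 = 0.5625 m^2/s^2
L/D = 157/0.084 = 1869.0476
h_f = f*(L/D)*v^2/(2g) = 0.034 * 1869.0476 * 0.5625 / 19.62 = 1.82189 m

1.82189 m


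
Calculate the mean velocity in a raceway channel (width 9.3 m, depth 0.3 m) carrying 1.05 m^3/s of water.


Cross-sectional area = W * d = 9.3 * 0.3 = 2.79 m^2
Velocity = Q / A = 1.05 / 2.79 = 0.376344 m/s

0.376344 m/s


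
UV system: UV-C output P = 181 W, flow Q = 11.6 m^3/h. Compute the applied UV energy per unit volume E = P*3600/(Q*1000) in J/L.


Energy delivered per hour = 181 W * 3600 s = 651600 J/h
Volume treated per hour = 11.6 m^3/h * 1000 = 11600 L/h
dose = 651600 / 11600 = 56.1724 J/L

56.1724 J/L


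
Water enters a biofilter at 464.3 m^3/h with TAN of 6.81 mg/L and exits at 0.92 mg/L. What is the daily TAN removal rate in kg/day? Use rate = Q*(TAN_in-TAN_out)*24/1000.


Concentration drop: TAN_in - TAN_out = 6.81 - 0.92 = 5.89 mg/L
Hourly TAN removed = Q * dTAN = 464.3 m^3/h * 5.89 mg/L = 2734.727 g/h  (m^3/h * mg/L = g/h)
Daily TAN removed = 2734.727 * 24 = 65633.448 g/day
Convert to kg/day: 65633.448 / 1000 = 65.633448 kg/day

65.633448 kg/day


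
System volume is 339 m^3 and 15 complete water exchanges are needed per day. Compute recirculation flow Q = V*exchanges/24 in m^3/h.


Daily recirculation volume = 339 m^3 * 15 = 5085 m^3/day
Flow rate Q = daily volume / 24 h = 5085 / 24 = 211.875 m^3/h

211.875 m^3/h


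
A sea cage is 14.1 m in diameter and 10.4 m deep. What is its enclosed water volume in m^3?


r = d/2 = 14.1/2 = 7.05 m
Base area = pi*r^2 = pi*7.05^2 = 156.14501 m^2
Volume = 156.14501 * 10.4 = 1623.91 m^3

1623.91 m^3


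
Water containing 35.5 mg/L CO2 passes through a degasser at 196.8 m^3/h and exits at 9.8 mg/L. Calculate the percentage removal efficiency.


CO2_out / CO2_in = 9.8 / 35.5 = 0.27605634
Fraction remaining = 0.27605634
efficiency = (1 - 0.27605634) * 100 = 72.3944 %

72.3944 %


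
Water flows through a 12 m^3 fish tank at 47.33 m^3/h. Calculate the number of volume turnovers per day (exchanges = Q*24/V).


Daily flow volume = 47.33 m^3/h * 24 h = 1135.92 m^3/day
Exchanges = daily flow / tank volume = 1135.92 / 12 = 94.66 exchanges/day

94.66 exchanges/day


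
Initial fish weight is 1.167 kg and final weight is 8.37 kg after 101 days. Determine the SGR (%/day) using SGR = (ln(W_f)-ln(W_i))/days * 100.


ln(W_f) = ln(8.37) = 2.1246539
ln(W_i) = ln(1.167) = 0.15443635
ln(W_f) - ln(W_i) = 2.1246539 - 0.15443635 = 1.9702176
SGR = 1.9702176 / 101 * 100 = 1.95071 %/day

1.95071 %/day


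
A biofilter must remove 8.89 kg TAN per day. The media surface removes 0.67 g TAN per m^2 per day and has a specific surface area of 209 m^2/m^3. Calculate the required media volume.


A = 8.89*1000 / 0.67 = 13268.657 m^2
V = 13268.657 / 209 = 63.4864

63.4864 m^3


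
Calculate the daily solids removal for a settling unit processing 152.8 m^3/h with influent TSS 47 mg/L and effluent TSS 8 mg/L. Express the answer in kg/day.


Concentration drop: TSS_in - TSS_out = 47 - 8 = 39 mg/L
Hourly solids removed = Q * dTSS = 152.8 m^3/h * 39 mg/L = 5959.2 g/h  (m^3/h * mg/L = g/h)
Daily solids removed = 5959.2 * 24 = 143020.8 g/day
Convert g to kg: 143020.8 / 1000 = 143.0208 kg/day

143.0208 kg/day


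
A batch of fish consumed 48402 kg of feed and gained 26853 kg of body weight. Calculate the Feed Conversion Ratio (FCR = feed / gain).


FCR = feed consumed / weight gained
FCR = 48402 kg / 26853 kg = 1.80248

1.80248


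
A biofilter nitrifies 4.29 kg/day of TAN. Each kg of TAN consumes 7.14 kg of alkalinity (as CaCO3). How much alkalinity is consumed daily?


Alkalinity factor: 7.14 kg CaCO3 consumed per kg TAN nitrified
alk = 4.29 kg TAN * 7.14 = 30.6306 kg CaCO3/day

30.6306 kg CaCO3/day


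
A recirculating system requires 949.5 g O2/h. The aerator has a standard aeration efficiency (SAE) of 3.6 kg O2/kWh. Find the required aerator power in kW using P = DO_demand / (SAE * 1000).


SAE in g O2/kWh = 3.6 * 1000 = 3600 g/kWh
P = DO_demand / SAE_g = 949.5 / 3600 = 0.26375 kW

0.26375 kW


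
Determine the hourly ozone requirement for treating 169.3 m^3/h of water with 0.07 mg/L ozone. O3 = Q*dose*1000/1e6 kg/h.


O3 demand (mg/h) = Q * dose * 1000 = 169.3 * 0.07 * 1000 = 11851 mg/h
Convert mg to kg: 11851 / 1e6 = 0.011851 kg/h

0.011851 kg/h


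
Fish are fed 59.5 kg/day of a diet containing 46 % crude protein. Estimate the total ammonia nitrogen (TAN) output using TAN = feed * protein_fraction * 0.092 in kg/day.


Protein in feed = 59.5 * 46/100 = 27.37 kg/day
TAN = protein * 0.092 = 27.37 * 0.092 = 2.51804 kg/day

2.51804 kg/day
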